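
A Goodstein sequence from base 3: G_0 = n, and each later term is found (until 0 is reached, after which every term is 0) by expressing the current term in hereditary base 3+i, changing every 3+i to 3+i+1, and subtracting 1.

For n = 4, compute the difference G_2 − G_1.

G_0=4  [base 3] 3 + 1  →[3↦4]→  4 + 1 = 5  −1 ⇒ G_1=4
G_1=4  [base 4] 4  →[4↦5]→  5 = 5  −1 ⇒ G_2=4

0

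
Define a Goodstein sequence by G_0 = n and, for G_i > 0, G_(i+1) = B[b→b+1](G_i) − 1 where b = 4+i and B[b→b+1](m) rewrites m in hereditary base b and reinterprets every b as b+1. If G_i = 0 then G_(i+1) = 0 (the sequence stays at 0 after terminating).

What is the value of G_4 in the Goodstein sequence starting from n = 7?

G_0 = 7. HB_4(7) = 4 + 3. Bump = 8. G_1 = 7.
G_1 = 7. HB_5(7) = 5 + 2. Bump = 8. G_2 = 7.
G_2 = 7. HB_6(7) = 6 + 1. Bump = 8. G_3 = 7.
G_3 = 7. HB_7(7) = 7. Bump = 8. G_4 = 7.

7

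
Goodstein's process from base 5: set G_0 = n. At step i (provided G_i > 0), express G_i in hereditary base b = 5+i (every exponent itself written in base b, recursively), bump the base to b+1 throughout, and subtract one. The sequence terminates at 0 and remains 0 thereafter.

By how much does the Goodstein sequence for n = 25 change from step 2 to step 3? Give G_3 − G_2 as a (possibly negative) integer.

4

G_0 = 25. HB_5(25) = 5^2. Bump = 36. G_1 = 35.
G_1 = 35. HB_6(35) = 5·6 + 5. Bump = 40. G_2 = 39.
G_2 = 39. HB_7(39) = 5·7 + 4. Bump = 44. G_3 = 43.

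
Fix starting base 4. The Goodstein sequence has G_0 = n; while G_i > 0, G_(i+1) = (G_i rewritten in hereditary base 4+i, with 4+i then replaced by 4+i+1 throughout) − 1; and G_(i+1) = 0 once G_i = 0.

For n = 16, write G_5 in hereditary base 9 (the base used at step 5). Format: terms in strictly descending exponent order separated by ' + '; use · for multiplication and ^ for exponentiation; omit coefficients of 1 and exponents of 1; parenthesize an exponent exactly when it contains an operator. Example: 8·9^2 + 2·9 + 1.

4·9

i=0: 16 = 4^2 (b=4); 4→5: 5^2 = 25; 25−1 = 24
i=1: 24 = 4·5 + 4 (b=5); 5→6: 4·6 + 4 = 28; 28−1 = 27
i=2: 27 = 4·6 + 3 (b=6); 6→7: 4·7 + 3 = 31; 31−1 = 30
i=3: 30 = 4·7 + 2 (b=7); 7→8: 4·8 + 2 = 34; 34−1 = 33
i=4: 33 = 4·8 + 1 (b=8); 8→9: 4·9 + 1 = 37; 37−1 = 36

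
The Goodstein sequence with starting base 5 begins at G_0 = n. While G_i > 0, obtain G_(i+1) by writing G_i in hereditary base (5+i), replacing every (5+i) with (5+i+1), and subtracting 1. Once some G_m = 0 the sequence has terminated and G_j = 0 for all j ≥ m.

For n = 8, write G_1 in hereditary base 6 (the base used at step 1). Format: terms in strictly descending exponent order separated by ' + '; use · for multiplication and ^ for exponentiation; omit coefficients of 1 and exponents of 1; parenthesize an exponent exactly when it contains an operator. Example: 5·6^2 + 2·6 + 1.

6 + 2

step 0: 8 = 5 + 3; sub 6 for 5: 6 + 3; = 9; G_1 = 9−1 = 8
step 1: 8 = 6 + 2; sub 7 for 6: 7 + 2; = 9; G_2 = 9−1 = 8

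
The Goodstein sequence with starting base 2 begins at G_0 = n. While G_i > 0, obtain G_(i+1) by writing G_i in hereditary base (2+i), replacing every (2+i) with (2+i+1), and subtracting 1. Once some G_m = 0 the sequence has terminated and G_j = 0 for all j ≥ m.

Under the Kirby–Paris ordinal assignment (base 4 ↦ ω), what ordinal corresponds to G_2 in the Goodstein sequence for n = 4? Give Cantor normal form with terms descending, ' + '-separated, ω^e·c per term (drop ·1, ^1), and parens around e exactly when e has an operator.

ω^2·2 + ω·2 + 1

G_0 = 4. HB_2(4) = 2^2. Bump = 27. G_1 = 26.
G_1 = 26. HB_3(26) = 2·3^2 + 2·3 + 2. Bump = 42. G_2 = 41.
G_2 = 41. HB_4(41) = 2·4^2 + 2·4 + 1. Bump = 61. G_3 = 60.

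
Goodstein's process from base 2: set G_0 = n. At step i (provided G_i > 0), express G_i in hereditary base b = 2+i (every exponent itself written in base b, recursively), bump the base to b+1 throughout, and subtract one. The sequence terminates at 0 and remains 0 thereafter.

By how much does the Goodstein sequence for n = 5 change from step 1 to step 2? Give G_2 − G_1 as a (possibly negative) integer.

228

5 —HB2→ 2^2 + 1 —bump→ 3^3 + 1 = 28 —(−1)→ 27
27 —HB3→ 3^3 —bump→ 4^4 = 256 —(−1)→ 255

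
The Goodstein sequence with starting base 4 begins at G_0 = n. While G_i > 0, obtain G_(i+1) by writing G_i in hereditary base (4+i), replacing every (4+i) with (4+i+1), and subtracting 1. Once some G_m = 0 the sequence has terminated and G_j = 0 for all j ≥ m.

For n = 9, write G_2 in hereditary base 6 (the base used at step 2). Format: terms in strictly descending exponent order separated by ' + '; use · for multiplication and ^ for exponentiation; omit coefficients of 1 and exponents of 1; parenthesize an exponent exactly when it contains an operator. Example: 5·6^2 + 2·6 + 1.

base 4: 9 = 2·4 + 1; at 5: 2·5 + 1 = 11; next = 10
base 5: 10 = 2·5; at 6: 2·6 = 12; next = 11
base 6: 11 = 6 + 5; at 7: 7 + 5 = 12; next = 11

6 + 5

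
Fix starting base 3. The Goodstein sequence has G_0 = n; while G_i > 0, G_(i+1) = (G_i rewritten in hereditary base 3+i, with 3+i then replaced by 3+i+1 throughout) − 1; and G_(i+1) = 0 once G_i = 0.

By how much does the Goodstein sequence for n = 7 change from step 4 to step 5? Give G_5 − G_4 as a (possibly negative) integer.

0

7 —HB3→ 2·3 + 1 —bump→ 2·4 + 1 = 9 —(−1)→ 8
8 —HB4→ 2·4 —bump→ 2·5 = 10 —(−1)→ 9
9 —HB5→ 5 + 4 —bump→ 6 + 4 = 10 —(−1)→ 9
9 —HB6→ 6 + 3 —bump→ 7 + 3 = 10 —(−1)→ 9
9 —HB7→ 7 + 2 —bump→ 8 + 2 = 10 —(−1)→ 9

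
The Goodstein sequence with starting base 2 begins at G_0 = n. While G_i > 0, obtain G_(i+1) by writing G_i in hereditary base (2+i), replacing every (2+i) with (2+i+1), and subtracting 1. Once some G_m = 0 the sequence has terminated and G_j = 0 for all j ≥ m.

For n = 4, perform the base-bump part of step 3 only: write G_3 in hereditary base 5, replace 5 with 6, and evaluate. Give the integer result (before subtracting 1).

84

4 —HB2→ 2^2 —bump→ 3^3 = 27 —(−1)→ 26
26 —HB3→ 2·3^2 + 2·3 + 2 —bump→ 2·4^2 + 2·4 + 2 = 42 —(−1)→ 41
41 —HB4→ 2·4^2 + 2·4 + 1 —bump→ 2·5^2 + 2·5 + 1 = 61 —(−1)→ 60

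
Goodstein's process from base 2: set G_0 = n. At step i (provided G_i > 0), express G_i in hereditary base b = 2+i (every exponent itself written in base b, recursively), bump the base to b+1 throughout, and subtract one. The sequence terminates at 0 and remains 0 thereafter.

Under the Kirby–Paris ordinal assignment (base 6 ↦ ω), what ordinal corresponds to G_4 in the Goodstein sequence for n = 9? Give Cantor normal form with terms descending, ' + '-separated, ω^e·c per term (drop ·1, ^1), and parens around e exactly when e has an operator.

ω^ω·3 + ω^3·3 + ω^2·3 + ω·3 + 1

G_0 = 9. HB_2(9) = 2^(2 + 1) + 1. Bump = 82. G_1 = 81.
G_1 = 81. HB_3(81) = 3^(3 + 1). Bump = 1024. G_2 = 1023.
G_2 = 1023. HB_4(1023) = 3·4^4 + 3·4^3 + 3·4^2 + 3·4 + 3. Bump = 9843. G_3 = 9842.
G_3 = 9842. HB_5(9842) = 3·5^5 + 3·5^3 + 3·5^2 + 3·5 + 2. Bump = 140744. G_4 = 140743.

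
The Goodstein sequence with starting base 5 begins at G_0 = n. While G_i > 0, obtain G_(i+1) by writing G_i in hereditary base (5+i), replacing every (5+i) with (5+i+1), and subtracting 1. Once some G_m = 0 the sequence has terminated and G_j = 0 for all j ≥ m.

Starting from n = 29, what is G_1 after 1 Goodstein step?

step 0: 29 = 5^2 + 4; sub 6 for 5: 6^2 + 4; = 40; G_1 = 40−1 = 39
step 1: 39 = 6^2 + 3; sub 7 for 6: 7^2 + 3; = 52; G_2 = 52−1 = 51

39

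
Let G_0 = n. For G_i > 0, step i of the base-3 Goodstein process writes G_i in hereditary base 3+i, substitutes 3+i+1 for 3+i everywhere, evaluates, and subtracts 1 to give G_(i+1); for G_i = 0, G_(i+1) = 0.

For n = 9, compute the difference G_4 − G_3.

step 0: 9 = 3^2; sub 4 for 3: 4^2; = 16; G_1 = 16−1 = 15
step 1: 15 = 3·4 + 3; sub 5 for 4: 3·5 + 3; = 18; G_2 = 18−1 = 17
step 2: 17 = 3·5 + 2; sub 6 for 5: 3·6 + 2; = 20; G_3 = 20−1 = 19
step 3: 19 = 3·6 + 1; sub 7 for 6: 3·7 + 1; = 22; G_4 = 22−1 = 21

2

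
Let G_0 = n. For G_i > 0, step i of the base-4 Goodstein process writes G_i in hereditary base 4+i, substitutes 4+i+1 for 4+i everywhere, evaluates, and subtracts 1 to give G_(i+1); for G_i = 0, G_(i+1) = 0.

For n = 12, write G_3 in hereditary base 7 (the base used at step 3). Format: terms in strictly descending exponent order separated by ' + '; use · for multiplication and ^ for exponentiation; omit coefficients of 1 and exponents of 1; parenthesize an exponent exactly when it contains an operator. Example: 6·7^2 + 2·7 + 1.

2·7 + 2

G_0 = 12. HB_4(12) = 3·4. Bump = 15. G_1 = 14.
G_1 = 14. HB_5(14) = 2·5 + 4. Bump = 16. G_2 = 15.
G_2 = 15. HB_6(15) = 2·6 + 3. Bump = 17. G_3 = 16.
G_3 = 16. HB_7(16) = 2·7 + 2. Bump = 18. G_4 = 17.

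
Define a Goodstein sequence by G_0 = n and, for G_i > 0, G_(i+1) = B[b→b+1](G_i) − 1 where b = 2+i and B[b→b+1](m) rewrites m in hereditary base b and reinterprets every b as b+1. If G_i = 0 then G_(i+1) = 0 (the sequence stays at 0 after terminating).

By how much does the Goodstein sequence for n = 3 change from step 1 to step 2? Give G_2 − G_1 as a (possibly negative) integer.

0

G_0 = 3. HB_2(3) = 2 + 1. Bump = 4. G_1 = 3.
G_1 = 3. HB_3(3) = 3. Bump = 4. G_2 = 3.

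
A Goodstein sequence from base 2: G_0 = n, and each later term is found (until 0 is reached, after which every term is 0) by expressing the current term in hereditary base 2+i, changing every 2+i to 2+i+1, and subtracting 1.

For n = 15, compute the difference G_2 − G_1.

[0] 15 ≡ 2^(2 + 1) + 2^2 + 2 + 1 (base 2). Lift 3: 112. −1: 111.
[1] 111 ≡ 3^(3 + 1) + 3^3 + 3 (base 3). Lift 4: 1284. −1: 1283.

1172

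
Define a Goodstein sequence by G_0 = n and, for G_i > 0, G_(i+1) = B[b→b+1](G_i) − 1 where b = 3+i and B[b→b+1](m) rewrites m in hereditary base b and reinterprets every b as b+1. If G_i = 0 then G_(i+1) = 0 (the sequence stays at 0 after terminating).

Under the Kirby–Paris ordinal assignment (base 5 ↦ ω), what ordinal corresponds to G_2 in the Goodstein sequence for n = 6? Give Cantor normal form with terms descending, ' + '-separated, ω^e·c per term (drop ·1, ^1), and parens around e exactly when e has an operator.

G_0=6  [base 3] 2·3  →[3↦4]→  2·4 = 8  −1 ⇒ G_1=7
G_1=7  [base 4] 4 + 3  →[4↦5]→  5 + 3 = 8  −1 ⇒ G_2=7
G_2=7  [base 5] 5 + 2  →[5↦6]→  6 + 2 = 8  −1 ⇒ G_3=7

ω + 2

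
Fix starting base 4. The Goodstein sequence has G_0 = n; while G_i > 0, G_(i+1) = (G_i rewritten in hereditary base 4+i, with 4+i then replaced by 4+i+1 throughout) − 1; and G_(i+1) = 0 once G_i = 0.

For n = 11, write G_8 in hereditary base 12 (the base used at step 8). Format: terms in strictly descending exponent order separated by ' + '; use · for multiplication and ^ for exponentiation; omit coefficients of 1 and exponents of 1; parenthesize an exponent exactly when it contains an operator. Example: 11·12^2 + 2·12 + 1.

(0) 11|_4 = 2·4 + 3 ↦ 2·5 + 3|_5 = 13 ⇒ 12
(1) 12|_5 = 2·5 + 2 ↦ 2·6 + 2|_6 = 14 ⇒ 13
(2) 13|_6 = 2·6 + 1 ↦ 2·7 + 1|_7 = 15 ⇒ 14
(3) 14|_7 = 2·7 ↦ 2·8|_8 = 16 ⇒ 15
(4) 15|_8 = 8 + 7 ↦ 9 + 7|_9 = 16 ⇒ 15
(5) 15|_9 = 9 + 6 ↦ 10 + 6|_10 = 16 ⇒ 15
(6) 15|_10 = 10 + 5 ↦ 11 + 5|_11 = 16 ⇒ 15
(7) 15|_11 = 11 + 4 ↦ 12 + 4|_12 = 16 ⇒ 15
(8) 15|_12 = 12 + 3 ↦ 13 + 3|_13 = 16 ⇒ 15

12 + 3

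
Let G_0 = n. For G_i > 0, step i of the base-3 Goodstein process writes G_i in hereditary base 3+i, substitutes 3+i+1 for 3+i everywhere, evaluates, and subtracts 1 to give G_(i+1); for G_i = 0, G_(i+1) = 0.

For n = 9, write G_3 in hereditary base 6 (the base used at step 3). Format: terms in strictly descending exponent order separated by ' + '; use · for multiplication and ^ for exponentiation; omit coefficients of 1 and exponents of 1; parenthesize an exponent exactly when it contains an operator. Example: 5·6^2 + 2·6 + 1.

(0) 9|_3 = 3^2 ↦ 4^2|_4 = 16 ⇒ 15
(1) 15|_4 = 3·4 + 3 ↦ 3·5 + 3|_5 = 18 ⇒ 17
(2) 17|_5 = 3·5 + 2 ↦ 3·6 + 2|_6 = 20 ⇒ 19
(3) 19|_6 = 3·6 + 1 ↦ 3·7 + 1|_7 = 22 ⇒ 21

3·6 + 1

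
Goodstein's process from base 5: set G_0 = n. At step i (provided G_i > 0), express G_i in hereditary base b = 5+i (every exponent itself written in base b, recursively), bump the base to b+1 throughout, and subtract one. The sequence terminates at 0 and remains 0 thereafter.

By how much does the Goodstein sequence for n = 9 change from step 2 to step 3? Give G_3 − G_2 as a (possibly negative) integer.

0

9 —HB5→ 5 + 4 —bump→ 6 + 4 = 10 —(−1)→ 9
9 —HB6→ 6 + 3 —bump→ 7 + 3 = 10 —(−1)→ 9
9 —HB7→ 7 + 2 —bump→ 8 + 2 = 10 —(−1)→ 9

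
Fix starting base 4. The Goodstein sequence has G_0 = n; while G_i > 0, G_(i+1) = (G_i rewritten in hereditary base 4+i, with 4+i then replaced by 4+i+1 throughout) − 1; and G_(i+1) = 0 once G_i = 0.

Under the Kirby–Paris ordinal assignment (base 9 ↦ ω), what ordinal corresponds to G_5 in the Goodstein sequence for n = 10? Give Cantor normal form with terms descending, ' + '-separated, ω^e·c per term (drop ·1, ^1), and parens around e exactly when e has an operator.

i=0: 10 = 2·4 + 2 (b=4); 4→5: 2·5 + 2 = 12; 12−1 = 11
i=1: 11 = 2·5 + 1 (b=5); 5→6: 2·6 + 1 = 13; 13−1 = 12
i=2: 12 = 2·6 (b=6); 6→7: 2·7 = 14; 14−1 = 13
i=3: 13 = 7 + 6 (b=7); 7→8: 8 + 6 = 14; 14−1 = 13
i=4: 13 = 8 + 5 (b=8); 8→9: 9 + 5 = 14; 14−1 = 13

ω + 4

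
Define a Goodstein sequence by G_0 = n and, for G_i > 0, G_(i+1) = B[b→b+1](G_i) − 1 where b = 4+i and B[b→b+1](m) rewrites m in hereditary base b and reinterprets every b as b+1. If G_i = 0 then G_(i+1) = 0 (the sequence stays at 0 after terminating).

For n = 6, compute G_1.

6

(0) 6|_4 = 4 + 2 ↦ 5 + 2|_5 = 7 ⇒ 6
(1) 6|_5 = 5 + 1 ↦ 6 + 1|_6 = 7 ⇒ 6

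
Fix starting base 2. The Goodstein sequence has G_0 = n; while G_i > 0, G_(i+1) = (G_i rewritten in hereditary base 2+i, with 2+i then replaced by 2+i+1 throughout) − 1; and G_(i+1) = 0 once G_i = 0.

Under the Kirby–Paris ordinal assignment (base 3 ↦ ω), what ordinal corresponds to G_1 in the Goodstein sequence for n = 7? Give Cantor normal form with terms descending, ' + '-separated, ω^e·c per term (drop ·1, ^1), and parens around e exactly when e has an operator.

G_0 = 7. HB_2(7) = 2^2 + 2 + 1. Bump = 31. G_1 = 30.
G_1 = 30. HB_3(30) = 3^3 + 3. Bump = 260. G_2 = 259.

ω^ω + ω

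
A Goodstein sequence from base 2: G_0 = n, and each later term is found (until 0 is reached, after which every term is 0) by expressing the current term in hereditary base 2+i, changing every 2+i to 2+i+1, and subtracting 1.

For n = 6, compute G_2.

base 2: 6 = 2^2 + 2; at 3: 3^3 + 3 = 30; next = 29
base 3: 29 = 3^3 + 2; at 4: 4^4 + 2 = 258; next = 257

257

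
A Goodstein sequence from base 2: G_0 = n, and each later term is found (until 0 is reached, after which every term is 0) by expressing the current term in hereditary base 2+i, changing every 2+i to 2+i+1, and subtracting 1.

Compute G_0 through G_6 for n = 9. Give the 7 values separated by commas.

i=0: 9 = 2^(2 + 1) + 1 (b=2); 2→3: 3^(3 + 1) + 1 = 82; 82−1 = 81
i=1: 81 = 3^(3 + 1) (b=3); 3→4: 4^(4 + 1) = 1024; 1024−1 = 1023
i=2: 1023 = 3·4^4 + 3·4^3 + 3·4^2 + 3·4 + 3 (b=4); 4→5: 3·5^5 + 3·5^3 + 3·5^2 + 3·5 + 3 = 9843; 9843−1 = 9842
i=3: 9842 = 3·5^5 + 3·5^3 + 3·5^2 + 3·5 + 2 (b=5); 5→6: 3·6^6 + 3·6^3 + 3·6^2 + 3·6 + 2 = 140744; 140744−1 = 140743
i=4: 140743 = 3·6^6 + 3·6^3 + 3·6^2 + 3·6 + 1 (b=6); 6→7: 3·7^7 + 3·7^3 + 3·7^2 + 3·7 + 1 = 2471827; 2471827−1 = 2471826
i=5: 2471826 = 3·7^7 + 3·7^3 + 3·7^2 + 3·7 (b=7); 7→8: 3·8^8 + 3·8^3 + 3·8^2 + 3·8 = 50333400; 50333400−1 = 50333399

9, 81, 1023, 9842, 140743, 2471826, 50333399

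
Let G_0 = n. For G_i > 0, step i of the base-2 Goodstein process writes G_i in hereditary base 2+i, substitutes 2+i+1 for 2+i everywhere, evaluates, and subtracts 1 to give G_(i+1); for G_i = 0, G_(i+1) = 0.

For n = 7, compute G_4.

46657

G_0 = 7. HB_2(7) = 2^2 + 2 + 1. Bump = 31. G_1 = 30.
G_1 = 30. HB_3(30) = 3^3 + 3. Bump = 260. G_2 = 259.
G_2 = 259. HB_4(259) = 4^4 + 3. Bump = 3128. G_3 = 3127.
G_3 = 3127. HB_5(3127) = 5^5 + 2. Bump = 46658. G_4 = 46657.
G_4 = 46657. HB_6(46657) = 6^6 + 1. Bump = 823544. G_5 = 823543.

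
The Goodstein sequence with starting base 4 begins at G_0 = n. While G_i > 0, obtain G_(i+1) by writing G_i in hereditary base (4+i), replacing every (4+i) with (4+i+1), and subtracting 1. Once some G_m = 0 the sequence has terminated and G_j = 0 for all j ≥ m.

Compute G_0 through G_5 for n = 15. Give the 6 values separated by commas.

15, 17, 19, 21, 23, 24

base 4: 15 = 3·4 + 3; at 5: 3·5 + 3 = 18; next = 17
base 5: 17 = 3·5 + 2; at 6: 3·6 + 2 = 20; next = 19
base 6: 19 = 3·6 + 1; at 7: 3·7 + 1 = 22; next = 21
base 7: 21 = 3·7; at 8: 3·8 = 24; next = 23
base 8: 23 = 2·8 + 7; at 9: 2·9 + 7 = 25; next = 24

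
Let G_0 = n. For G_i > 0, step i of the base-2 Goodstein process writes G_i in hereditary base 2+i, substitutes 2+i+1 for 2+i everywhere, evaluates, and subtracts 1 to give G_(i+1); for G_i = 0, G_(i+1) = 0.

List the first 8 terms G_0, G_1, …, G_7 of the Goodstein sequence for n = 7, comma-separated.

7, 30, 259, 3127, 46657, 823543, 16777215, 37665879

G_0 = 7. HB_2(7) = 2^2 + 2 + 1. Bump = 31. G_1 = 30.
G_1 = 30. HB_3(30) = 3^3 + 3. Bump = 260. G_2 = 259.
G_2 = 259. HB_4(259) = 4^4 + 3. Bump = 3128. G_3 = 3127.
G_3 = 3127. HB_5(3127) = 5^5 + 2. Bump = 46658. G_4 = 46657.
G_4 = 46657. HB_6(46657) = 6^6 + 1. Bump = 823544. G_5 = 823543.
G_5 = 823543. HB_7(823543) = 7^7. Bump = 16777216. G_6 = 16777215.
G_6 = 16777215. HB_8(16777215) = 7·8^7 + 7·8^6 + 7·8^5 + 7·8^4 + 7·8^3 + 7·8^2 + 7·8 + 7. Bump = 37665880. G_7 = 37665879.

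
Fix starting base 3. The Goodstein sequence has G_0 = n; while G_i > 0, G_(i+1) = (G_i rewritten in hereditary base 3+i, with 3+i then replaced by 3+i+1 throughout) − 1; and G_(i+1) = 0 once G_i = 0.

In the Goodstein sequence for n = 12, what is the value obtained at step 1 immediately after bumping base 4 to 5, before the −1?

base 3: 12 = 3^2 + 3; at 4: 4^2 + 4 = 20; next = 19
base 4: 19 = 4^2 + 3; at 5: 5^2 + 3 = 28; next = 27

28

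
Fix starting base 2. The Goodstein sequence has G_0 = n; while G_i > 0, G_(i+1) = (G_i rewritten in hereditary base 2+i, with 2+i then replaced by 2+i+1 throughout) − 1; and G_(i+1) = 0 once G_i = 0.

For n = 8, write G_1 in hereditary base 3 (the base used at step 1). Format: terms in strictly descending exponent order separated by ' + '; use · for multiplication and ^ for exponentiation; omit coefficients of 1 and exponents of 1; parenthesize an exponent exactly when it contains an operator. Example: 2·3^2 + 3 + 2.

2·3^3 + 2·3^2 + 2·3 + 2

8 —HB2→ 2^(2 + 1) —bump→ 3^(3 + 1) = 81 —(−1)→ 80
80 —HB3→ 2·3^3 + 2·3^2 + 2·3 + 2 —bump→ 2·4^4 + 2·4^2 + 2·4 + 2 = 554 —(−1)→ 553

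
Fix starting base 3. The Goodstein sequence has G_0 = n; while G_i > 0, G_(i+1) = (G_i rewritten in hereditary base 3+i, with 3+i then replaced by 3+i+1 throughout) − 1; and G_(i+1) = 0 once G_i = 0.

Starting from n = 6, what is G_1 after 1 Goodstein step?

step 0: 6 = 2·3; sub 4 for 3: 2·4; = 8; G_1 = 8−1 = 7
step 1: 7 = 4 + 3; sub 5 for 4: 5 + 3; = 8; G_2 = 8−1 = 7

7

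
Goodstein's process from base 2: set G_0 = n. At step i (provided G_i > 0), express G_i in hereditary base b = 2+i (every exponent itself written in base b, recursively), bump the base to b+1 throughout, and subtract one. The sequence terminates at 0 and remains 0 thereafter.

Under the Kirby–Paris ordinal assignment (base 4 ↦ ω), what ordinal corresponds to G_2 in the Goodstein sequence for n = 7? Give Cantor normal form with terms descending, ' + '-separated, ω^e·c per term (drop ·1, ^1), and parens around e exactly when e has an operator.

step 0: 7 = 2^2 + 2 + 1; sub 3 for 2: 3^3 + 3 + 1; = 31; G_1 = 31−1 = 30
step 1: 30 = 3^3 + 3; sub 4 for 3: 4^4 + 4; = 260; G_2 = 260−1 = 259
step 2: 259 = 4^4 + 3; sub 5 for 4: 5^5 + 3; = 3128; G_3 = 3128−1 = 3127

ω^ω + 3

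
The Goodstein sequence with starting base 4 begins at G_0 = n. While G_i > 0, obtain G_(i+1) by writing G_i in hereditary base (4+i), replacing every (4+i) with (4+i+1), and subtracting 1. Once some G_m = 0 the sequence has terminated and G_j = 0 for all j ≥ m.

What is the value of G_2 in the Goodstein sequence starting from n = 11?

G_0=11  [base 4] 2·4 + 3  →[4↦5]→  2·5 + 3 = 13  −1 ⇒ G_1=12
G_1=12  [base 5] 2·5 + 2  →[5↦6]→  2·6 + 2 = 14  −1 ⇒ G_2=13
G_2=13  [base 6] 2·6 + 1  →[6↦7]→  2·7 + 1 = 15  −1 ⇒ G_3=14

13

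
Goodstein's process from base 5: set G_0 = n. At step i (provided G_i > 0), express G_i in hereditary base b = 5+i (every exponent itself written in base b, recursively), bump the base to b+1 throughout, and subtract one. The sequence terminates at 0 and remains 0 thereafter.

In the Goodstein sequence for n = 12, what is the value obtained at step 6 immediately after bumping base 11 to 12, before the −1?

16

[0] 12 ≡ 2·5 + 2 (base 5). Lift 6: 14. −1: 13.
[1] 13 ≡ 2·6 + 1 (base 6). Lift 7: 15. −1: 14.
[2] 14 ≡ 2·7 (base 7). Lift 8: 16. −1: 15.
[3] 15 ≡ 8 + 7 (base 8). Lift 9: 16. −1: 15.
[4] 15 ≡ 9 + 6 (base 9). Lift 10: 16. −1: 15.
[5] 15 ≡ 10 + 5 (base 10). Lift 11: 16. −1: 15.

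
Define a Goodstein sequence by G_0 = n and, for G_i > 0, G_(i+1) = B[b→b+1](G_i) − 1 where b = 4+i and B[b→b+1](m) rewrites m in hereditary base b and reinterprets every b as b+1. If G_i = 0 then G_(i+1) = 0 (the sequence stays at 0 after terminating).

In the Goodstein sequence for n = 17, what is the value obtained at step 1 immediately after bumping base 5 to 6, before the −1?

base 4: 17 = 4^2 + 1; at 5: 5^2 + 1 = 26; next = 25
base 5: 25 = 5^2; at 6: 6^2 = 36; next = 35

36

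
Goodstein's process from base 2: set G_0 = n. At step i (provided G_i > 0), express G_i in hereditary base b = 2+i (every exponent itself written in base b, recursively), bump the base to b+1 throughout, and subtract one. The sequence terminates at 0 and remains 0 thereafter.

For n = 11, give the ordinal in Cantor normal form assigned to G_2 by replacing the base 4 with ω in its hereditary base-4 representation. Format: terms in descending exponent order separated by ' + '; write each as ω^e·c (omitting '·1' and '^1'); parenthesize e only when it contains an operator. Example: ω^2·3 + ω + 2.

11 —HB2→ 2^(2 + 1) + 2 + 1 —bump→ 3^(3 + 1) + 3 + 1 = 85 —(−1)→ 84
84 —HB3→ 3^(3 + 1) + 3 —bump→ 4^(4 + 1) + 4 = 1028 —(−1)→ 1027
1027 —HB4→ 4^(4 + 1) + 3 —bump→ 5^(5 + 1) + 3 = 15628 —(−1)→ 15627

ω^(ω + 1) + 3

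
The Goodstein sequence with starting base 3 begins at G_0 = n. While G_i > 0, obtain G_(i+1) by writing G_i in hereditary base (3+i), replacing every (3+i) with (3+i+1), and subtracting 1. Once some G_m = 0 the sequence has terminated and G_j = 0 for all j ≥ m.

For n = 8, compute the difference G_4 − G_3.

0

8 —HB3→ 2·3 + 2 —bump→ 2·4 + 2 = 10 —(−1)→ 9
9 —HB4→ 2·4 + 1 —bump→ 2·5 + 1 = 11 —(−1)→ 10
10 —HB5→ 2·5 —bump→ 2·6 = 12 —(−1)→ 11
11 —HB6→ 6 + 5 —bump→ 7 + 5 = 12 —(−1)→ 11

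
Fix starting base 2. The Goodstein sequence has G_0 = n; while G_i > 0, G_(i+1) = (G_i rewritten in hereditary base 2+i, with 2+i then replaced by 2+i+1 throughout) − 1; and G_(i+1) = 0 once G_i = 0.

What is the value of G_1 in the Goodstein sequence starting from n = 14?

110

G_0=14  [base 2] 2^(2 + 1) + 2^2 + 2  →[2↦3]→  3^(3 + 1) + 3^3 + 3 = 111  −1 ⇒ G_1=110
G_1=110  [base 3] 3^(3 + 1) + 3^3 + 2  →[3↦4]→  4^(4 + 1) + 4^4 + 2 = 1282  −1 ⇒ G_2=1281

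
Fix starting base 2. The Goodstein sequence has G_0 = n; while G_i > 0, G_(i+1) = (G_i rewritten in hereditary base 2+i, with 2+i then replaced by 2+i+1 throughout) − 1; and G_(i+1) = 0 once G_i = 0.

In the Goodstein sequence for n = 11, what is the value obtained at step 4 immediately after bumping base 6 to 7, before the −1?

[0] 11 ≡ 2^(2 + 1) + 2 + 1 (base 2). Lift 3: 85. −1: 84.
[1] 84 ≡ 3^(3 + 1) + 3 (base 3). Lift 4: 1028. −1: 1027.
[2] 1027 ≡ 4^(4 + 1) + 3 (base 4). Lift 5: 15628. −1: 15627.
[3] 15627 ≡ 5^(5 + 1) + 2 (base 5). Lift 6: 279938. −1: 279937.

5764802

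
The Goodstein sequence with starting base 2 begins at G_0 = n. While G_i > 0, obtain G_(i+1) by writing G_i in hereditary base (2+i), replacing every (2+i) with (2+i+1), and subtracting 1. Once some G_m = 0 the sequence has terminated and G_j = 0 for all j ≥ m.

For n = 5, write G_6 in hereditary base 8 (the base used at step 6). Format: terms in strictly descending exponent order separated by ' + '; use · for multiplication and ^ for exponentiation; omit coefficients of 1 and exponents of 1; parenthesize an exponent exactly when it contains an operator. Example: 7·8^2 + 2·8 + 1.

5 —HB2→ 2^2 + 1 —bump→ 3^3 + 1 = 28 —(−1)→ 27
27 —HB3→ 3^3 —bump→ 4^4 = 256 —(−1)→ 255
255 —HB4→ 3·4^3 + 3·4^2 + 3·4 + 3 —bump→ 3·5^3 + 3·5^2 + 3·5 + 3 = 468 —(−1)→ 467
467 —HB5→ 3·5^3 + 3·5^2 + 3·5 + 2 —bump→ 3·6^3 + 3·6^2 + 3·6 + 2 = 776 —(−1)→ 775
775 —HB6→ 3·6^3 + 3·6^2 + 3·6 + 1 —bump→ 3·7^3 + 3·7^2 + 3·7 + 1 = 1198 —(−1)→ 1197
1197 —HB7→ 3·7^3 + 3·7^2 + 3·7 —bump→ 3·8^3 + 3·8^2 + 3·8 = 1752 —(−1)→ 1751
1751 —HB8→ 3·8^3 + 3·8^2 + 2·8 + 7 —bump→ 3·9^3 + 3·9^2 + 2·9 + 7 = 2455 —(−1)→ 2454

3·8^3 + 3·8^2 + 2·8 + 7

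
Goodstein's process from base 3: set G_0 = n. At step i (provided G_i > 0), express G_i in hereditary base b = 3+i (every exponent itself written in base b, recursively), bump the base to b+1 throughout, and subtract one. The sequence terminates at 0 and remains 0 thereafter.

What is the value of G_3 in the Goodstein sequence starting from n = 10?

27

G_0=10  [base 3] 3^2 + 1  →[3↦4]→  4^2 + 1 = 17  −1 ⇒ G_1=16
G_1=16  [base 4] 4^2  →[4↦5]→  5^2 = 25  −1 ⇒ G_2=24
G_2=24  [base 5] 4·5 + 4  →[5↦6]→  4·6 + 4 = 28  −1 ⇒ G_3=27
G_3=27  [base 6] 4·6 + 3  →[6↦7]→  4·7 + 3 = 31  −1 ⇒ G_4=30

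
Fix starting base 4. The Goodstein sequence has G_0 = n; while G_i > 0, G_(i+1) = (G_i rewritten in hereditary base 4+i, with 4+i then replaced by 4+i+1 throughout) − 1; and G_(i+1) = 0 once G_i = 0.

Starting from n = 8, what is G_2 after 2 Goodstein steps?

8 —HB4→ 2·4 —bump→ 2·5 = 10 —(−1)→ 9
9 —HB5→ 5 + 4 —bump→ 6 + 4 = 10 —(−1)→ 9

9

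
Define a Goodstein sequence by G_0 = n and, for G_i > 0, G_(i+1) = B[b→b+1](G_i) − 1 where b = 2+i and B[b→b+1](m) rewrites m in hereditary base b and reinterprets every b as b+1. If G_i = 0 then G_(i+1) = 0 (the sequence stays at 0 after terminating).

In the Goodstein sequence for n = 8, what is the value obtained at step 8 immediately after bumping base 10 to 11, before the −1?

570623341476

step 0: 8 = 2^(2 + 1); sub 3 for 2: 3^(3 + 1); = 81; G_1 = 81−1 = 80
step 1: 80 = 2·3^3 + 2·3^2 + 2·3 + 2; sub 4 for 3: 2·4^4 + 2·4^2 + 2·4 + 2; = 554; G_2 = 554−1 = 553
step 2: 553 = 2·4^4 + 2·4^2 + 2·4 + 1; sub 5 for 4: 2·5^5 + 2·5^2 + 2·5 + 1; = 6311; G_3 = 6311−1 = 6310
step 3: 6310 = 2·5^5 + 2·5^2 + 2·5; sub 6 for 5: 2·6^6 + 2·6^2 + 2·6; = 93396; G_4 = 93396−1 = 93395
step 4: 93395 = 2·6^6 + 2·6^2 + 6 + 5; sub 7 for 6: 2·7^7 + 2·7^2 + 7 + 5; = 1647196; G_5 = 1647196−1 = 1647195
step 5: 1647195 = 2·7^7 + 2·7^2 + 7 + 4; sub 8 for 7: 2·8^8 + 2·8^2 + 8 + 4; = 33554572; G_6 = 33554572−1 = 33554571
step 6: 33554571 = 2·8^8 + 2·8^2 + 8 + 3; sub 9 for 8: 2·9^9 + 2·9^2 + 9 + 3; = 774841152; G_7 = 774841152−1 = 774841151
step 7: 774841151 = 2·9^9 + 2·9^2 + 9 + 2; sub 10 for 9: 2·10^10 + 2·10^2 + 10 + 2; = 20000000212; G_8 = 20000000212−1 = 20000000211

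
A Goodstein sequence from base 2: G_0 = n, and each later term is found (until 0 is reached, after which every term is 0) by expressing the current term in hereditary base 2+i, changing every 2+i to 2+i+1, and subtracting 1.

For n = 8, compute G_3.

6310

G_0=8  [base 2] 2^(2 + 1)  →[2↦3]→  3^(3 + 1) = 81  −1 ⇒ G_1=80
G_1=80  [base 3] 2·3^3 + 2·3^2 + 2·3 + 2  →[3↦4]→  2·4^4 + 2·4^2 + 2·4 + 2 = 554  −1 ⇒ G_2=553
G_2=553  [base 4] 2·4^4 + 2·4^2 + 2·4 + 1  →[4↦5]→  2·5^5 + 2·5^2 + 2·5 + 1 = 6311  −1 ⇒ G_3=6310
G_3=6310  [base 5] 2·5^5 + 2·5^2 + 2·5  →[5↦6]→  2·6^6 + 2·6^2 + 2·6 = 93396  −1 ⇒ G_4=93395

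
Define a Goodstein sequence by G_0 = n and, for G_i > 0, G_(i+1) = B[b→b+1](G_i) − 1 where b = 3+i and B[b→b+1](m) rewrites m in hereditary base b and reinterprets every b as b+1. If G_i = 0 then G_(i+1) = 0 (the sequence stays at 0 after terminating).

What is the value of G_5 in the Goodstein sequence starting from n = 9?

23

9 —HB3→ 3^2 —bump→ 4^2 = 16 —(−1)→ 15
15 —HB4→ 3·4 + 3 —bump→ 3·5 + 3 = 18 —(−1)→ 17
17 —HB5→ 3·5 + 2 —bump→ 3·6 + 2 = 20 —(−1)→ 19
19 —HB6→ 3·6 + 1 —bump→ 3·7 + 1 = 22 —(−1)→ 21
21 —HB7→ 3·7 —bump→ 3·8 = 24 —(−1)→ 23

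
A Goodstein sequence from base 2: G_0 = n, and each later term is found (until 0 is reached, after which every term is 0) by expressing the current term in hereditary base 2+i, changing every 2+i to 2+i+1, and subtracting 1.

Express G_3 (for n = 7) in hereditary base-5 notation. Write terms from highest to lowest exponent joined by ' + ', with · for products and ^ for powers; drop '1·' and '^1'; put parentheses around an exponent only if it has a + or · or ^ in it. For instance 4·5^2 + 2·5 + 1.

5^5 + 2

step 0: 7 = 2^2 + 2 + 1; sub 3 for 2: 3^3 + 3 + 1; = 31; G_1 = 31−1 = 30
step 1: 30 = 3^3 + 3; sub 4 for 3: 4^4 + 4; = 260; G_2 = 260−1 = 259
step 2: 259 = 4^4 + 3; sub 5 for 4: 5^5 + 3; = 3128; G_3 = 3128−1 = 3127
step 3: 3127 = 5^5 + 2; sub 6 for 5: 6^6 + 2; = 46658; G_4 = 46658−1 = 46657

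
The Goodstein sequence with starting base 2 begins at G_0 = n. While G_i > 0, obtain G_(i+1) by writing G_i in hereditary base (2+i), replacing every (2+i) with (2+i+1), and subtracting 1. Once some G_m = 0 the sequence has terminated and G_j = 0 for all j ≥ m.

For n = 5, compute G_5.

1197

G_0=5  [base 2] 2^2 + 1  →[2↦3]→  3^3 + 1 = 28  −1 ⇒ G_1=27
G_1=27  [base 3] 3^3  →[3↦4]→  4^4 = 256  −1 ⇒ G_2=255
G_2=255  [base 4] 3·4^3 + 3·4^2 + 3·4 + 3  →[4↦5]→  3·5^3 + 3·5^2 + 3·5 + 3 = 468  −1 ⇒ G_3=467
G_3=467  [base 5] 3·5^3 + 3·5^2 + 3·5 + 2  →[5↦6]→  3·6^3 + 3·6^2 + 3·6 + 2 = 776  −1 ⇒ G_4=775
G_4=775  [base 6] 3·6^3 + 3·6^2 + 3·6 + 1  →[6↦7]→  3·7^3 + 3·7^2 + 3·7 + 1 = 1198  −1 ⇒ G_5=1197
G_5=1197  [base 7] 3·7^3 + 3·7^2 + 3·7  →[7↦8]→  3·8^3 + 3·8^2 + 3·8 = 1752  −1 ⇒ G_6=1751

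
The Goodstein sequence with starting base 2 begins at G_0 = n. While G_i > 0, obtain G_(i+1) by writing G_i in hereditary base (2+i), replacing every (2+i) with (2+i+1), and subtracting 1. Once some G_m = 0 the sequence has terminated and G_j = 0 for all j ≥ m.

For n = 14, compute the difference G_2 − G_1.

14 —HB2→ 2^(2 + 1) + 2^2 + 2 —bump→ 3^(3 + 1) + 3^3 + 3 = 111 —(−1)→ 110
110 —HB3→ 3^(3 + 1) + 3^3 + 2 —bump→ 4^(4 + 1) + 4^4 + 2 = 1282 —(−1)→ 1281

1171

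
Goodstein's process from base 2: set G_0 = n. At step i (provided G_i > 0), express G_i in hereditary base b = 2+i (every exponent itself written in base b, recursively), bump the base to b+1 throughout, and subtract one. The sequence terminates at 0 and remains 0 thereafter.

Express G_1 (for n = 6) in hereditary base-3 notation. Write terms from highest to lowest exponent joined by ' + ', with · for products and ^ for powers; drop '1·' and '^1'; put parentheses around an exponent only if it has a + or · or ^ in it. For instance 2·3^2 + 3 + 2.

3^3 + 2

base 2: 6 = 2^2 + 2; at 3: 3^3 + 3 = 30; next = 29
base 3: 29 = 3^3 + 2; at 4: 4^4 + 2 = 258; next = 257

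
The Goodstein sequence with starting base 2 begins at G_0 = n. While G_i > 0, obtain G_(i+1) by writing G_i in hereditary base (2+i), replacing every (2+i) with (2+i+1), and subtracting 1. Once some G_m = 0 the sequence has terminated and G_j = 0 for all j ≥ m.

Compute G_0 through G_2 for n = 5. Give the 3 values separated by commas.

(0) 5|_2 = 2^2 + 1 ↦ 3^3 + 1|_3 = 28 ⇒ 27
(1) 27|_3 = 3^3 ↦ 4^4|_4 = 256 ⇒ 255

5, 27, 255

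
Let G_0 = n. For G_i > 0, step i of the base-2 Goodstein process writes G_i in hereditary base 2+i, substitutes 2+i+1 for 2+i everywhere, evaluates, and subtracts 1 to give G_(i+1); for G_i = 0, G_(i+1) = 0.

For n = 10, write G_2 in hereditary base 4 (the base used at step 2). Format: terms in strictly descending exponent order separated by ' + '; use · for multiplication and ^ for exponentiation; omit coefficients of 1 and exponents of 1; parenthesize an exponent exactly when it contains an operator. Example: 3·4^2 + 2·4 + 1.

base 2: 10 = 2^(2 + 1) + 2; at 3: 3^(3 + 1) + 3 = 84; next = 83
base 3: 83 = 3^(3 + 1) + 2; at 4: 4^(4 + 1) + 2 = 1026; next = 1025
base 4: 1025 = 4^(4 + 1) + 1; at 5: 5^(5 + 1) + 1 = 15626; next = 15625

4^(4 + 1) + 1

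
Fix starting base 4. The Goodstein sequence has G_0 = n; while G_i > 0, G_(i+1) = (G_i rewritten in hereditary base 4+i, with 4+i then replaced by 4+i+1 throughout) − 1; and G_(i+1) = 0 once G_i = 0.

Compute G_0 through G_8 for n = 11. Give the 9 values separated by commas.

(0) 11|_4 = 2·4 + 3 ↦ 2·5 + 3|_5 = 13 ⇒ 12
(1) 12|_5 = 2·5 + 2 ↦ 2·6 + 2|_6 = 14 ⇒ 13
(2) 13|_6 = 2·6 + 1 ↦ 2·7 + 1|_7 = 15 ⇒ 14
(3) 14|_7 = 2·7 ↦ 2·8|_8 = 16 ⇒ 15
(4) 15|_8 = 8 + 7 ↦ 9 + 7|_9 = 16 ⇒ 15
(5) 15|_9 = 9 + 6 ↦ 10 + 6|_10 = 16 ⇒ 15
(6) 15|_10 = 10 + 5 ↦ 11 + 5|_11 = 16 ⇒ 15
(7) 15|_11 = 11 + 4 ↦ 12 + 4|_12 = 16 ⇒ 15

11, 12, 13, 14, 15, 15, 15, 15, 15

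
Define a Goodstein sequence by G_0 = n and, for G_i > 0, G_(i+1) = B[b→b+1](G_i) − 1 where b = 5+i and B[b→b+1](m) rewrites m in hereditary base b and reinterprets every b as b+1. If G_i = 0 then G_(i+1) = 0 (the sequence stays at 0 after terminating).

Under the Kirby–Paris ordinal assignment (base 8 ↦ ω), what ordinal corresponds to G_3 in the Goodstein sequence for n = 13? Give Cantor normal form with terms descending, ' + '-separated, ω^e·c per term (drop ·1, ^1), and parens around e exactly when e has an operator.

ω·2

base 5: 13 = 2·5 + 3; at 6: 2·6 + 3 = 15; next = 14
base 6: 14 = 2·6 + 2; at 7: 2·7 + 2 = 16; next = 15
base 7: 15 = 2·7 + 1; at 8: 2·8 + 1 = 17; next = 16
base 8: 16 = 2·8; at 9: 2·9 = 18; next = 17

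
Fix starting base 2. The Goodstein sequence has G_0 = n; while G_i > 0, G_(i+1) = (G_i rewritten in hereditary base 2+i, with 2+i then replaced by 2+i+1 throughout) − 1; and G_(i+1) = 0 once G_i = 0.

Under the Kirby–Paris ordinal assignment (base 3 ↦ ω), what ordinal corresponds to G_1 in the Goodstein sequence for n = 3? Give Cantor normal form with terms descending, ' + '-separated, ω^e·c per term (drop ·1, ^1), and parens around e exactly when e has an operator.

ω

(0) 3|_2 = 2 + 1 ↦ 3 + 1|_3 = 4 ⇒ 3
(1) 3|_3 = 3 ↦ 4|_4 = 4 ⇒ 3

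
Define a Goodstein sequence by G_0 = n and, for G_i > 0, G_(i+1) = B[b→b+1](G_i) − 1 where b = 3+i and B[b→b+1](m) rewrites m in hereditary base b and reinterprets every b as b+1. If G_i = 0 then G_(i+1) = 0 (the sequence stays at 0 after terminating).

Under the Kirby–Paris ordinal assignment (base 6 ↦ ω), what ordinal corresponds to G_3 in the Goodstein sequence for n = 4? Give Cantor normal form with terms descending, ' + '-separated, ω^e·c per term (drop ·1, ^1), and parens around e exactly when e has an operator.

3

4 —HB3→ 3 + 1 —bump→ 4 + 1 = 5 —(−1)→ 4
4 —HB4→ 4 —bump→ 5 = 5 —(−1)→ 4
4 —HB5→ 4 —bump→ 4 = 4 —(−1)→ 3
3 —HB6→ 3 —bump→ 3 = 3 —(−1)→ 2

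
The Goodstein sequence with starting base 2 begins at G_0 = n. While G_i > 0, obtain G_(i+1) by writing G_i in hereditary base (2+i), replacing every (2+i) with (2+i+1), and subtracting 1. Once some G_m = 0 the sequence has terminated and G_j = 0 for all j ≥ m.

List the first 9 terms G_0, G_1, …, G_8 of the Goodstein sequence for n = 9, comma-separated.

9, 81, 1023, 9842, 140743, 2471826, 50333399, 1162263921, 30000003325

9 —HB2→ 2^(2 + 1) + 1 —bump→ 3^(3 + 1) + 1 = 82 —(−1)→ 81
81 —HB3→ 3^(3 + 1) —bump→ 4^(4 + 1) = 1024 —(−1)→ 1023
1023 —HB4→ 3·4^4 + 3·4^3 + 3·4^2 + 3·4 + 3 —bump→ 3·5^5 + 3·5^3 + 3·5^2 + 3·5 + 3 = 9843 —(−1)→ 9842
9842 —HB5→ 3·5^5 + 3·5^3 + 3·5^2 + 3·5 + 2 —bump→ 3·6^6 + 3·6^3 + 3·6^2 + 3·6 + 2 = 140744 —(−1)→ 140743
140743 —HB6→ 3·6^6 + 3·6^3 + 3·6^2 + 3·6 + 1 —bump→ 3·7^7 + 3·7^3 + 3·7^2 + 3·7 + 1 = 2471827 —(−1)→ 2471826
2471826 —HB7→ 3·7^7 + 3·7^3 + 3·7^2 + 3·7 —bump→ 3·8^8 + 3·8^3 + 3·8^2 + 3·8 = 50333400 —(−1)→ 50333399
50333399 —HB8→ 3·8^8 + 3·8^3 + 3·8^2 + 2·8 + 7 —bump→ 3·9^9 + 3·9^3 + 3·9^2 + 2·9 + 7 = 1162263922 —(−1)→ 1162263921
1162263921 —HB9→ 3·9^9 + 3·9^3 + 3·9^2 + 2·9 + 6 —bump→ 3·10^10 + 3·10^3 + 3·10^2 + 2·10 + 6 = 30000003326 —(−1)→ 30000003325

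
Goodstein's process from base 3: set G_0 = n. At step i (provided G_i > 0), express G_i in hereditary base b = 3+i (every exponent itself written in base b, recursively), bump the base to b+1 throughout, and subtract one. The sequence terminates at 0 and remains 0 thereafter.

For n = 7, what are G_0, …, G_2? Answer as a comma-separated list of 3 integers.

7, 8, 9

step 0: 7 = 2·3 + 1; sub 4 for 3: 2·4 + 1; = 9; G_1 = 9−1 = 8
step 1: 8 = 2·4; sub 5 for 4: 2·5; = 10; G_2 = 10−1 = 9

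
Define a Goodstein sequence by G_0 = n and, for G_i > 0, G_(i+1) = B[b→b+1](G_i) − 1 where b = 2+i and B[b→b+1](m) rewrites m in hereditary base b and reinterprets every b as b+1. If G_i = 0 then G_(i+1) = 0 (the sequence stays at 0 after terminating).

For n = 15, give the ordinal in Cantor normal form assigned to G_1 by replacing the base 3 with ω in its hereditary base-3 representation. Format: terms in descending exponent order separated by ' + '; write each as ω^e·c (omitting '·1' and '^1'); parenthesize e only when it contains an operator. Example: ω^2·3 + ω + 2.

ω^(ω + 1) + ω^ω + ω

i=0: 15 = 2^(2 + 1) + 2^2 + 2 + 1 (b=2); 2→3: 3^(3 + 1) + 3^3 + 3 + 1 = 112; 112−1 = 111
i=1: 111 = 3^(3 + 1) + 3^3 + 3 (b=3); 3→4: 4^(4 + 1) + 4^4 + 4 = 1284; 1284−1 = 1283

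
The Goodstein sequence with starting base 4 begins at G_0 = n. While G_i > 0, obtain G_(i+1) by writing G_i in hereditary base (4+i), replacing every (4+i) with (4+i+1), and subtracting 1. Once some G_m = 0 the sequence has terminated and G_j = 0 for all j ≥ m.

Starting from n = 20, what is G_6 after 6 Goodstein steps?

99

base 4: 20 = 4^2 + 4; at 5: 5^2 + 5 = 30; next = 29
base 5: 29 = 5^2 + 4; at 6: 6^2 + 4 = 40; next = 39
base 6: 39 = 6^2 + 3; at 7: 7^2 + 3 = 52; next = 51
base 7: 51 = 7^2 + 2; at 8: 8^2 + 2 = 66; next = 65
base 8: 65 = 8^2 + 1; at 9: 9^2 + 1 = 82; next = 81
base 9: 81 = 9^2; at 10: 10^2 = 100; next = 99
base 10: 99 = 9·10 + 9; at 11: 9·11 + 9 = 108; next = 107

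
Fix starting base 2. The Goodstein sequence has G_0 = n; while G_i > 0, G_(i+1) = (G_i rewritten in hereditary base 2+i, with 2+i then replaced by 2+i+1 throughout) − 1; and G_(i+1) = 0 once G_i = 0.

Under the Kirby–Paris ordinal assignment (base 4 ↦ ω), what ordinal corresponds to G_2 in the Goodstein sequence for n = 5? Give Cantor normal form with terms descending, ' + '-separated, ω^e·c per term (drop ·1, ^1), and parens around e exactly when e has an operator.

(0) 5|_2 = 2^2 + 1 ↦ 3^3 + 1|_3 = 28 ⇒ 27
(1) 27|_3 = 3^3 ↦ 4^4|_4 = 256 ⇒ 255
(2) 255|_4 = 3·4^3 + 3·4^2 + 3·4 + 3 ↦ 3·5^3 + 3·5^2 + 3·5 + 3|_5 = 468 ⇒ 467

ω^3·3 + ω^2·3 + ω·3 + 3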